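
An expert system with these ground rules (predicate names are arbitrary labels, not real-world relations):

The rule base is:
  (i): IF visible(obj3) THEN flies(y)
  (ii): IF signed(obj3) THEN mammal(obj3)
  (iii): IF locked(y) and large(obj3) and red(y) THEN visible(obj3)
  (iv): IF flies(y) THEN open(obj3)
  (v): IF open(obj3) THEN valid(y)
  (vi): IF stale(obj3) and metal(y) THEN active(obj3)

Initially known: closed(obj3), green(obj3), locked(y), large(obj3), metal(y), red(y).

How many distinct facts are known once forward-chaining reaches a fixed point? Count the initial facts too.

Round 1 — (iii), derive visible(obj3).
Round 2 — (i), derive flies(y).
Round 3 — (iv), derive open(obj3).
Round 4 — (v), derive valid(y).
Closure: {closed(obj3), flies(y), green(obj3), large(obj3), locked(y), metal(y), open(obj3), red(y), valid(y), visible(obj3)} — 10 facts.

10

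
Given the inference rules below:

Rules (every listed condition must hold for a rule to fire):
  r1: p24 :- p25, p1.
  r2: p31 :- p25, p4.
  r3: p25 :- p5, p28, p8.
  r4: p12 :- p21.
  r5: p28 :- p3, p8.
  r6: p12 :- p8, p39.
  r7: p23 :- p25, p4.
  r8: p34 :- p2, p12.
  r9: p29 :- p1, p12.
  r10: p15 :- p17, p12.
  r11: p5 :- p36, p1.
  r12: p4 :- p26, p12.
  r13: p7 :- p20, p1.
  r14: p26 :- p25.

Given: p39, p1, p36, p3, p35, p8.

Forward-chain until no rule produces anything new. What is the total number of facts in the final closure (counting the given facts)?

16

Round 1: r5 [p28 :- p3, p8.]; r6 [p12 :- p8, p39.]; r11 [p5 :- p36, p1.]. Adds p28, p12, p5.
Round 2: r3 [p25 :- p5, p28, p8.]; r9 [p29 :- p1, p12.]. Adds p25, p29.
Round 3: r1 [p24 :- p25, p1.]; r14 [p26 :- p25.]. Adds p24, p26.
Round 4: r12 [p4 :- p26, p12.]. Adds p4.
Round 5: r2 [p31 :- p25, p4.]; r7 [p23 :- p25, p4.]. Adds p31, p23.
Closure: {p1, p12, p23, p24, p25, p26, p28, p29, p3, p31, p35, p36, p39, p4, p5, p8} — 16 facts.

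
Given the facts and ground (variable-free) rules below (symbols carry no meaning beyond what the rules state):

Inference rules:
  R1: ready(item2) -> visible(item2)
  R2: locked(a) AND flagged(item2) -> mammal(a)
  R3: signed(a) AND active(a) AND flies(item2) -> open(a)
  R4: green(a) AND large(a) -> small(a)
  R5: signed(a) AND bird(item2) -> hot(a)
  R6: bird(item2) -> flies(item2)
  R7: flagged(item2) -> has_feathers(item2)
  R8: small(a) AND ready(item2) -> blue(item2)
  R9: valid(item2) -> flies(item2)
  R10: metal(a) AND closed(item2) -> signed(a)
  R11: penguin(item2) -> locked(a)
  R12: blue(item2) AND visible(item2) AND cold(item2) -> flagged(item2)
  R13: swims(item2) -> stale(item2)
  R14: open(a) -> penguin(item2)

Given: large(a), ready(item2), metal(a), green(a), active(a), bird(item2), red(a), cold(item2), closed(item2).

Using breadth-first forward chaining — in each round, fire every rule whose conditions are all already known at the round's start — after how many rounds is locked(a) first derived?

Round 1: R1 [ready(item2) -> visible(item2)]; R4 [green(a) AND large(a) -> small(a)]; R6 [bird(item2) -> flies(item2)]; R10 [metal(a) AND closed(item2) -> signed(a)]. Adds visible(item2), small(a), flies(item2), signed(a).
Round 2: R3 [signed(a) AND active(a) AND flies(item2) -> open(a)]; R5 [signed(a) AND bird(item2) -> hot(a)]; R8 [small(a) AND ready(item2) -> blue(item2)]. Adds open(a), hot(a), blue(item2).
Round 3: R12 [blue(item2) AND visible(item2) AND cold(item2) -> flagged(item2)]; R14 [open(a) -> penguin(item2)]. Adds flagged(item2), penguin(item2).
Round 4: R7 [flagged(item2) -> has_feathers(item2)]; R11 [penguin(item2) -> locked(a)]. Adds has_feathers(item2), locked(a).
locked(a) first appears in round 4.

4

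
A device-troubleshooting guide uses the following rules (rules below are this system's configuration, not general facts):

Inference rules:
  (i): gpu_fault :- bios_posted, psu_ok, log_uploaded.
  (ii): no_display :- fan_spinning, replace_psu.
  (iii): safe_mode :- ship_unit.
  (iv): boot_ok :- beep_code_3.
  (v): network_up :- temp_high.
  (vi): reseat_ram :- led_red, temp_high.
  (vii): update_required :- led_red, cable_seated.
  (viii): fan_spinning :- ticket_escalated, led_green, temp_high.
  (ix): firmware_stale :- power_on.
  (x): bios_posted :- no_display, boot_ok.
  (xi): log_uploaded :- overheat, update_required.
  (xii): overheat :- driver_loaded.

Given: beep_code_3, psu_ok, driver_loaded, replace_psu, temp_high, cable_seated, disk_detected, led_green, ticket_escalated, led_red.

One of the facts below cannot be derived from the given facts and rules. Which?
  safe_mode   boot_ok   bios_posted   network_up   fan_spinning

safe_mode

Round 1: (iv) [boot_ok :- beep_code_3.]; (v) [network_up :- temp_high.]; (vi) [reseat_ram :- led_red, temp_high.]; (vii) [update_required :- led_red, cable_seated.]; (viii) [fan_spinning :- ticket_escalated, led_green, temp_high.]; (xii) [overheat :- driver_loaded.]. Adds boot_ok, network_up, reseat_ram, update_required, fan_spinning, overheat.
Round 2: (ii) [no_display :- fan_spinning, replace_psu.]; (xi) [log_uploaded :- overheat, update_required.]. Adds no_display, log_uploaded.
Round 3: (x) [bios_posted :- no_display, boot_ok.]. Adds bios_posted.
Round 4: (i) [gpu_fault :- bios_posted, psu_ok, log_uploaded.]. Adds gpu_fault.
Derived: bios_posted (round 3), boot_ok (round 1), fan_spinning (round 1), network_up (round 1). safe_mode never appears in any round.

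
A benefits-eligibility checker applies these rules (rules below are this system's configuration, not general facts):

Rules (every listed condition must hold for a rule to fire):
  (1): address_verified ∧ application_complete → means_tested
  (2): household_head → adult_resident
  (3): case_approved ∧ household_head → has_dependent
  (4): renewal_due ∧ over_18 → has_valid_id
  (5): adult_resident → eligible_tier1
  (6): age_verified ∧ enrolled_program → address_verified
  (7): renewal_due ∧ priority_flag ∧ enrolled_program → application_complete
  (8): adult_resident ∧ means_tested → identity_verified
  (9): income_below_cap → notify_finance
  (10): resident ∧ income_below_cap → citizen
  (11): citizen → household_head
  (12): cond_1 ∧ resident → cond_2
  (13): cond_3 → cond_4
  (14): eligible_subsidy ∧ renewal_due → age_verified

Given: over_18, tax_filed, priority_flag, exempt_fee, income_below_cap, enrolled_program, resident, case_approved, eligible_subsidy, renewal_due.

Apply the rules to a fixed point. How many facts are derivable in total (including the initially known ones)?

Round 1: (4) [renewal_due ∧ over_18 → has_valid_id]; (7) [renewal_due ∧ priority_flag ∧ enrolled_program → application_complete]; (9) [income_below_cap → notify_finance]; (10) [resident ∧ income_below_cap → citizen]; (14) [eligible_subsidy ∧ renewal_due → age_verified]. Adds has_valid_id, application_complete, notify_finance, citizen, age_verified.
Round 2: (6) [age_verified ∧ enrolled_program → address_verified]; (11) [citizen → household_head]. Adds address_verified, household_head.
Round 3: (1) [address_verified ∧ application_complete → means_tested]; (2) [household_head → adult_resident]; (3) [case_approved ∧ household_head → has_dependent]. Adds means_tested, adult_resident, has_dependent.
Round 4: (5) [adult_resident → eligible_tier1]; (8) [adult_resident ∧ means_tested → identity_verified]. Adds eligible_tier1, identity_verified.
Closure: {address_verified, adult_resident, age_verified, application_complete, case_approved, citizen, eligible_subsidy, eligible_tier1, enrolled_program, exempt_fee, has_dependent, has_valid_id, household_head, identity_verified, income_below_cap, means_tested, notify_finance, over_18, priority_flag, renewal_due, resident, tax_filed} — 22 facts.

22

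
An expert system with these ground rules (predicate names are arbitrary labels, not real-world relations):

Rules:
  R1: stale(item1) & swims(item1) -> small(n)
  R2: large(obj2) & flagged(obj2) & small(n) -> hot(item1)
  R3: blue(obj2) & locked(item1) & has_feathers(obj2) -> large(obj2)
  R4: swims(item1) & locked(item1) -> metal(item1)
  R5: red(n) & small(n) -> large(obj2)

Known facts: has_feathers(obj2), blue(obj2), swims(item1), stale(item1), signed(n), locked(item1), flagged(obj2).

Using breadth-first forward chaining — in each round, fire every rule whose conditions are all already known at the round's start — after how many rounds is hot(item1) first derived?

2

Round 1: R1 [stale(item1) & swims(item1) -> small(n)]; R3 [blue(obj2) & locked(item1) & has_feathers(obj2) -> large(obj2)]; R4 [swims(item1) & locked(item1) -> metal(item1)]. New: small(n), large(obj2), metal(item1).
Round 2: R2 [large(obj2) & flagged(obj2) & small(n) -> hot(item1)]. New: hot(item1).
hot(item1) first appears in round 2.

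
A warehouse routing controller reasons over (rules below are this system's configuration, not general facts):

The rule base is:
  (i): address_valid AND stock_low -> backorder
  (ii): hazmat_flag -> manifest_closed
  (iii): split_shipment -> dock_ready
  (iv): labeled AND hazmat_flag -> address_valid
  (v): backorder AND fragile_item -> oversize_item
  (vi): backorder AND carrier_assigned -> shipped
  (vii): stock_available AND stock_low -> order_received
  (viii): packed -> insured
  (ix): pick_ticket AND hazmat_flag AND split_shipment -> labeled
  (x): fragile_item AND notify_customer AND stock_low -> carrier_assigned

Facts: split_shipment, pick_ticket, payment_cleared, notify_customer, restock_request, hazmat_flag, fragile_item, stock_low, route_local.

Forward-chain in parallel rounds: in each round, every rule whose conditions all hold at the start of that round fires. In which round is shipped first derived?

Round 1: (ii) [hazmat_flag -> manifest_closed]; (iii) [split_shipment -> dock_ready]; (ix) [pick_ticket AND hazmat_flag AND split_shipment -> labeled]; (x) [fragile_item AND notify_customer AND stock_low -> carrier_assigned]. New: manifest_closed, dock_ready, labeled, carrier_assigned.
Round 2: (iv) [labeled AND hazmat_flag -> address_valid]. New: address_valid.
Round 3: (i) [address_valid AND stock_low -> backorder]. New: backorder.
Round 4: (v) [backorder AND fragile_item -> oversize_item]; (vi) [backorder AND carrier_assigned -> shipped]. New: oversize_item, shipped.
shipped first appears in round 4.

4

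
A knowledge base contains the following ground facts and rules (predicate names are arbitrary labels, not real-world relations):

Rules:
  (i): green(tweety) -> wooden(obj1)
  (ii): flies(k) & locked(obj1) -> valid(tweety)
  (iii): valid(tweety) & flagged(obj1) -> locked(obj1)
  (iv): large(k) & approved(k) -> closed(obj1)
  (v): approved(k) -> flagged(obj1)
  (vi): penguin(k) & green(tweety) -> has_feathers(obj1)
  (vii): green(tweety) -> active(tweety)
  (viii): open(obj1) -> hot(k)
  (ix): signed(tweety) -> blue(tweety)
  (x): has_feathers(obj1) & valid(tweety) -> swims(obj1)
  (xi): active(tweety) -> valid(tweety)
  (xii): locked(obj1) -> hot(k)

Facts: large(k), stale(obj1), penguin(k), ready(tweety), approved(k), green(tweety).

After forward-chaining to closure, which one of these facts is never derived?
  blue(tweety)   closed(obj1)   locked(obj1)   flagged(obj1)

blue(tweety)

Round 1: (i) [green(tweety) -> wooden(obj1)]; (iv) [large(k) & approved(k) -> closed(obj1)]; (v) [approved(k) -> flagged(obj1)]; (vi) [penguin(k) & green(tweety) -> has_feathers(obj1)]; (vii) [green(tweety) -> active(tweety)]. New: wooden(obj1), closed(obj1), flagged(obj1), has_feathers(obj1), active(tweety).
Round 2: (xi) [active(tweety) -> valid(tweety)]. New: valid(tweety).
Round 3: (iii) [valid(tweety) & flagged(obj1) -> locked(obj1)]; (x) [has_feathers(obj1) & valid(tweety) -> swims(obj1)]. New: locked(obj1), swims(obj1).
Round 4: (xii) [locked(obj1) -> hot(k)]. New: hot(k).
Derived: locked(obj1) (round 3), closed(obj1) (round 1), flagged(obj1) (round 1). blue(tweety) never appears in any round.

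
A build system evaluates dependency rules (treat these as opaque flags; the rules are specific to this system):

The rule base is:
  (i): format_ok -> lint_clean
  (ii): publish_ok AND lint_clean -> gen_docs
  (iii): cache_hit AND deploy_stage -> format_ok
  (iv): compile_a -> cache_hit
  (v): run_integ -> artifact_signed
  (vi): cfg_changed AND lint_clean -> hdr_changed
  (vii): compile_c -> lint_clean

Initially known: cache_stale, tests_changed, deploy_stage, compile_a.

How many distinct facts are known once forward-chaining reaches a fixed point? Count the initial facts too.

Round 1: (iv) [compile_a -> cache_hit]. New: cache_hit.
Round 2: (iii) [cache_hit AND deploy_stage -> format_ok]. New: format_ok.
Round 3: (i) [format_ok -> lint_clean]. New: lint_clean.
Closure: {cache_hit, cache_stale, compile_a, deploy_stage, format_ok, lint_clean, tests_changed} — 7 facts.

7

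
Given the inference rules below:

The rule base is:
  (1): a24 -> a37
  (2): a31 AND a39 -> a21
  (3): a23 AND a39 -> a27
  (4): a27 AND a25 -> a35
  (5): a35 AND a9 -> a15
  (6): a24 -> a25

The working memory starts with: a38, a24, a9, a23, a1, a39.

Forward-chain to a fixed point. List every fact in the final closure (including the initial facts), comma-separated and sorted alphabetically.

Round 1: (1) [a24 -> a37]; (3) [a23 AND a39 -> a27]; (6) [a24 -> a25]. New: a37, a27, a25.
Round 2: (4) [a27 AND a25 -> a35]. New: a35.
Round 3: (5) [a35 AND a9 -> a15]. New: a15.

a1, a15, a23, a24, a25, a27, a35, a37, a38, a39, a9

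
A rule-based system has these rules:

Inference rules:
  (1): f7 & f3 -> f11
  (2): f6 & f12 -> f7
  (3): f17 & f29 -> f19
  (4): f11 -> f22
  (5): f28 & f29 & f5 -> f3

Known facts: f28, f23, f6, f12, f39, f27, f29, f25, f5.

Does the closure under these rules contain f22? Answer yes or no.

[1] (2) [f6 & f12 -> f7]; (5) [f28 & f29 & f5 -> f3]. ⇒ new: f7, f3.
[2] (1) [f7 & f3 -> f11]. ⇒ new: f11.
[3] (4) [f11 -> f22]. ⇒ new: f22.
f22 appears in round 3, so it is derivable.

yes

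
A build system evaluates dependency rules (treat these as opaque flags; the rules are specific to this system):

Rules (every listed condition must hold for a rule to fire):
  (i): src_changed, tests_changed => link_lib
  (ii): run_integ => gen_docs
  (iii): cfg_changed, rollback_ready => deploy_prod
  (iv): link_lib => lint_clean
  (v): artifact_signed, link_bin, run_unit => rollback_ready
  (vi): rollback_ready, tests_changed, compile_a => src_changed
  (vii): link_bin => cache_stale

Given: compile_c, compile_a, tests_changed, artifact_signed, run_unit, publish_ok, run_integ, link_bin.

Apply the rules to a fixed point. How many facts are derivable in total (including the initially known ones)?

Round 1 fires (ii), (v), (vii), giving gen_docs, rollback_ready, cache_stale.
Round 2 fires (vi), giving src_changed.
Round 3 fires (i), giving link_lib.
Round 4 fires (iv), giving lint_clean.
Closure: {artifact_signed, cache_stale, compile_a, compile_c, gen_docs, link_bin, link_lib, lint_clean, publish_ok, rollback_ready, run_integ, run_unit, src_changed, tests_changed} — 14 facts.

14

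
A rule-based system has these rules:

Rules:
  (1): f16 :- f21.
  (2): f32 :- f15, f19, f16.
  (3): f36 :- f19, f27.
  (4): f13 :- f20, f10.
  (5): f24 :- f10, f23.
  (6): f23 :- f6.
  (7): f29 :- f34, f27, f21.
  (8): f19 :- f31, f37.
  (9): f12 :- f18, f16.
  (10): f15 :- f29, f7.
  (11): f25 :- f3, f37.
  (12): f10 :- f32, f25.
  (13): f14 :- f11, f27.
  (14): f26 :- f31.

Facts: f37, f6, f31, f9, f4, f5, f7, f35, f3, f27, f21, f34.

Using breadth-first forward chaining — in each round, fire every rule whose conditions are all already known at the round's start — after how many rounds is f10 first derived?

Round 1: (1) [f16 :- f21.]; (6) [f23 :- f6.]; (7) [f29 :- f34, f27, f21.]; (8) [f19 :- f31, f37.]; (11) [f25 :- f3, f37.]; (14) [f26 :- f31.]. New: f16, f23, f29, f19, f25, f26.
Round 2: (3) [f36 :- f19, f27.]; (10) [f15 :- f29, f7.]. New: f36, f15.
Round 3: (2) [f32 :- f15, f19, f16.]. New: f32.
Round 4: (12) [f10 :- f32, f25.]. New: f10.
f10 first appears in round 4.

4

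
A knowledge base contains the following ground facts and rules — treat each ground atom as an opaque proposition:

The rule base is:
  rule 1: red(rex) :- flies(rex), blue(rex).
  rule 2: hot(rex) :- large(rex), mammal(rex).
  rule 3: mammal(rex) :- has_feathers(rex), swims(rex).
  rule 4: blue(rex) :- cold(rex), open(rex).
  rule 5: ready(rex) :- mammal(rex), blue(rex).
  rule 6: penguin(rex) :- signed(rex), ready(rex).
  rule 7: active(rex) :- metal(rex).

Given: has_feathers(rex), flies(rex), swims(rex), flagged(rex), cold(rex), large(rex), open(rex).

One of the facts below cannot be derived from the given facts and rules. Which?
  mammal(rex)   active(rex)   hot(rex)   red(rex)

Round 1: rule 3 [mammal(rex) :- has_feathers(rex), swims(rex).]; rule 4 [blue(rex) :- cold(rex), open(rex).]. Adds mammal(rex), blue(rex).
Round 2: rule 1 [red(rex) :- flies(rex), blue(rex).]; rule 2 [hot(rex) :- large(rex), mammal(rex).]; rule 5 [ready(rex) :- mammal(rex), blue(rex).]. Adds red(rex), hot(rex), ready(rex).
Derived: hot(rex) (round 2), mammal(rex) (round 1), red(rex) (round 2). active(rex) never appears in any round.

active(rex)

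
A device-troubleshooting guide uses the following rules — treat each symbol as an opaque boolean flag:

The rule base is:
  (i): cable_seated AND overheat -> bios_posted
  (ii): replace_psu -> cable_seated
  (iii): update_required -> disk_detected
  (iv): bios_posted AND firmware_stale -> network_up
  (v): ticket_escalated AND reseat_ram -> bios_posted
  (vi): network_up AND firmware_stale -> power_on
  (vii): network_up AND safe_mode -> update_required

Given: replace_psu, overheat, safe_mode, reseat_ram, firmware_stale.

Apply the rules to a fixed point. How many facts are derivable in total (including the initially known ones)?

[1] (ii) [replace_psu -> cable_seated]. ⇒ new: cable_seated.
[2] (i) [cable_seated AND overheat -> bios_posted]. ⇒ new: bios_posted.
[3] (iv) [bios_posted AND firmware_stale -> network_up]. ⇒ new: network_up.
[4] (vi) [network_up AND firmware_stale -> power_on]; (vii) [network_up AND safe_mode -> update_required]. ⇒ new: power_on, update_required.
[5] (iii) [update_required -> disk_detected]. ⇒ new: disk_detected.
Closure: {bios_posted, cable_seated, disk_detected, firmware_stale, network_up, overheat, power_on, replace_psu, reseat_ram, safe_mode, update_required} — 11 facts.

11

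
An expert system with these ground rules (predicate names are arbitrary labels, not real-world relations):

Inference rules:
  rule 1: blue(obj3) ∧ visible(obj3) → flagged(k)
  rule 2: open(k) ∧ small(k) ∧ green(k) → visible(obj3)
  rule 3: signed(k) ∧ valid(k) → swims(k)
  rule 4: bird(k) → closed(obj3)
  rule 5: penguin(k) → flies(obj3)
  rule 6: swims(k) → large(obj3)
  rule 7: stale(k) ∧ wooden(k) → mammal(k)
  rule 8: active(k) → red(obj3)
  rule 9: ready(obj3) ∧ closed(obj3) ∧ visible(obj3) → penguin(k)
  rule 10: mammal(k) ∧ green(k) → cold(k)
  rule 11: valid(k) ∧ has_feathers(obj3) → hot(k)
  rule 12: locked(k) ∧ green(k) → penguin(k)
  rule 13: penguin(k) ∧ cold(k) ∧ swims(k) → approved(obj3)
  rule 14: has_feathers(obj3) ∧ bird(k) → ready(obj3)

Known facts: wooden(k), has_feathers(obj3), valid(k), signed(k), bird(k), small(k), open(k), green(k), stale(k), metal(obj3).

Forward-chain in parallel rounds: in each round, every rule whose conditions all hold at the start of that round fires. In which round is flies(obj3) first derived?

[1] rule 2 [open(k) ∧ small(k) ∧ green(k) → visible(obj3)]; rule 3 [signed(k) ∧ valid(k) → swims(k)]; rule 4 [bird(k) → closed(obj3)]; rule 7 [stale(k) ∧ wooden(k) → mammal(k)]; rule 11 [valid(k) ∧ has_feathers(obj3) → hot(k)]; rule 14 [has_feathers(obj3) ∧ bird(k) → ready(obj3)]. ⇒ new: visible(obj3), swims(k), closed(obj3), mammal(k), hot(k), ready(obj3).
[2] rule 6 [swims(k) → large(obj3)]; rule 9 [ready(obj3) ∧ closed(obj3) ∧ visible(obj3) → penguin(k)]; rule 10 [mammal(k) ∧ green(k) → cold(k)]. ⇒ new: large(obj3), penguin(k), cold(k).
[3] rule 5 [penguin(k) → flies(obj3)]; rule 13 [penguin(k) ∧ cold(k) ∧ swims(k) → approved(obj3)]. ⇒ new: flies(obj3), approved(obj3).
flies(obj3) first appears in round 3.

3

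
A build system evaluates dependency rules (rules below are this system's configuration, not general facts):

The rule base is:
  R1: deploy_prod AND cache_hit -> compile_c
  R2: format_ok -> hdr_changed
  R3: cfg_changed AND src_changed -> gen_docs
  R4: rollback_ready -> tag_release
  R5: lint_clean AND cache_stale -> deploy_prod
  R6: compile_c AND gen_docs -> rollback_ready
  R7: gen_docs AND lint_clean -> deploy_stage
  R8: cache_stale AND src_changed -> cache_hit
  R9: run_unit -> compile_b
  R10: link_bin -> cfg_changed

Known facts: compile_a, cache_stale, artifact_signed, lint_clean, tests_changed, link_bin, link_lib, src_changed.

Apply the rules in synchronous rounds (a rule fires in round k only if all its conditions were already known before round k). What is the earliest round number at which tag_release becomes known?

Round 1: R5 [lint_clean AND cache_stale -> deploy_prod]; R8 [cache_stale AND src_changed -> cache_hit]; R10 [link_bin -> cfg_changed]. New: deploy_prod, cache_hit, cfg_changed.
Round 2: R1 [deploy_prod AND cache_hit -> compile_c]; R3 [cfg_changed AND src_changed -> gen_docs]. New: compile_c, gen_docs.
Round 3: R6 [compile_c AND gen_docs -> rollback_ready]; R7 [gen_docs AND lint_clean -> deploy_stage]. New: rollback_ready, deploy_stage.
Round 4: R4 [rollback_ready -> tag_release]. New: tag_release.
tag_release first appears in round 4.

4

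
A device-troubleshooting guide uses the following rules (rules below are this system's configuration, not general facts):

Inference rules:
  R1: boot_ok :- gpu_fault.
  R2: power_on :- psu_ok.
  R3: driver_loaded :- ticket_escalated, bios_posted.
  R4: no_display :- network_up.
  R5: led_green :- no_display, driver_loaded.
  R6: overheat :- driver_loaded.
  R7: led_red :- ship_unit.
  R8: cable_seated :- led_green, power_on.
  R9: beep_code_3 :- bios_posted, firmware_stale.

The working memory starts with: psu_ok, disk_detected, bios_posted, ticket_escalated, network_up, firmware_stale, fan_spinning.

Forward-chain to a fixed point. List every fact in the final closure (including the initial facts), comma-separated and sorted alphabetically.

beep_code_3, bios_posted, cable_seated, disk_detected, driver_loaded, fan_spinning, firmware_stale, led_green, network_up, no_display, overheat, power_on, psu_ok, ticket_escalated

Round 1 — R2, R3, R4, R9, derive power_on, driver_loaded, no_display, beep_code_3.
Round 2 — R5, R6, derive led_green, overheat.
Round 3 — R8, derive cable_seated.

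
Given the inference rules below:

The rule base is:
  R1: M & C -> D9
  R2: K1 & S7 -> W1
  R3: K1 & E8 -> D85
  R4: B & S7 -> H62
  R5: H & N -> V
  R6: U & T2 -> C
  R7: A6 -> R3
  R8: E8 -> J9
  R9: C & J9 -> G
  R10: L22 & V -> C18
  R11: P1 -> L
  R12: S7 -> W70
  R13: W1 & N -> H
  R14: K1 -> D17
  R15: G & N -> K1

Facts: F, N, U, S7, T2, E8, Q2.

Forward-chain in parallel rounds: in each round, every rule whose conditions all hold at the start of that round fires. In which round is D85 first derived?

4

[1] R6 [U & T2 -> C]; R8 [E8 -> J9]; R12 [S7 -> W70]. ⇒ new: C, J9, W70.
[2] R9 [C & J9 -> G]. ⇒ new: G.
[3] R15 [G & N -> K1]. ⇒ new: K1.
[4] R2 [K1 & S7 -> W1]; R3 [K1 & E8 -> D85]; R14 [K1 -> D17]. ⇒ new: W1, D85, D17.
D85 first appears in round 4.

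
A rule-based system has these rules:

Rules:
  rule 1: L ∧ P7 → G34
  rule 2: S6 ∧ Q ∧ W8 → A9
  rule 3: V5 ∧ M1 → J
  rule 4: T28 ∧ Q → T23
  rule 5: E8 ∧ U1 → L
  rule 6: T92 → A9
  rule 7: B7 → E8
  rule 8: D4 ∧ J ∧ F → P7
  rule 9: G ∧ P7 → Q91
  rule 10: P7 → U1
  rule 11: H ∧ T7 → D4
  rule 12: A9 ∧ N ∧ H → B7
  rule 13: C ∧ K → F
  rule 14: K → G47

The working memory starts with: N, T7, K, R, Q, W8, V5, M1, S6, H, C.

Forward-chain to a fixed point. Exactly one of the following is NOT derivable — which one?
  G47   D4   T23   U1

Round 1 — rule 2, rule 3, rule 11, rule 13, rule 14, derive A9, J, D4, F, G47.
Round 2 — rule 8, rule 12, derive P7, B7.
Round 3 — rule 7, rule 10, derive E8, U1.
Round 4 — rule 5, derive L.
Round 5 — rule 1, derive G34.
Derived: U1 (round 3), D4 (round 1), G47 (round 1). T23 never appears in any round.

T23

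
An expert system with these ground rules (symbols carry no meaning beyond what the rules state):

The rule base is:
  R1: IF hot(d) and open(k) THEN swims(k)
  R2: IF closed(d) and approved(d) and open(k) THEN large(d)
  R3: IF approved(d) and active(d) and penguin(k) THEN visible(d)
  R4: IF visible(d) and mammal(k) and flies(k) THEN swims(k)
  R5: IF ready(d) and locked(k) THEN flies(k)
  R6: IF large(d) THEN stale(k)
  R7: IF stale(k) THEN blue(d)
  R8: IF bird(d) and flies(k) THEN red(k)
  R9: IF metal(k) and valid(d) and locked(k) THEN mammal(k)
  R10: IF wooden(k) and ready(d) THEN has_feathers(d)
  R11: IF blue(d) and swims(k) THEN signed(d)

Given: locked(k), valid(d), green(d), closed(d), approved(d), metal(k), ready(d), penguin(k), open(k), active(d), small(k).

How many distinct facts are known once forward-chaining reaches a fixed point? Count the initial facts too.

Round 1: R2 [IF closed(d) and approved(d) and open(k) THEN large(d)]; R3 [IF approved(d) and active(d) and penguin(k) THEN visible(d)]; R5 [IF ready(d) and locked(k) THEN flies(k)]; R9 [IF metal(k) and valid(d) and locked(k) THEN mammal(k)]. New: large(d), visible(d), flies(k), mammal(k).
Round 2: R4 [IF visible(d) and mammal(k) and flies(k) THEN swims(k)]; R6 [IF large(d) THEN stale(k)]. New: swims(k), stale(k).
Round 3: R7 [IF stale(k) THEN blue(d)]. New: blue(d).
Round 4: R11 [IF blue(d) and swims(k) THEN signed(d)]. New: signed(d).
Closure: {active(d), approved(d), blue(d), closed(d), flies(k), green(d), large(d), locked(k), mammal(k), metal(k), open(k), penguin(k), ready(d), signed(d), small(k), stale(k), swims(k), valid(d), visible(d)} — 19 facts.

19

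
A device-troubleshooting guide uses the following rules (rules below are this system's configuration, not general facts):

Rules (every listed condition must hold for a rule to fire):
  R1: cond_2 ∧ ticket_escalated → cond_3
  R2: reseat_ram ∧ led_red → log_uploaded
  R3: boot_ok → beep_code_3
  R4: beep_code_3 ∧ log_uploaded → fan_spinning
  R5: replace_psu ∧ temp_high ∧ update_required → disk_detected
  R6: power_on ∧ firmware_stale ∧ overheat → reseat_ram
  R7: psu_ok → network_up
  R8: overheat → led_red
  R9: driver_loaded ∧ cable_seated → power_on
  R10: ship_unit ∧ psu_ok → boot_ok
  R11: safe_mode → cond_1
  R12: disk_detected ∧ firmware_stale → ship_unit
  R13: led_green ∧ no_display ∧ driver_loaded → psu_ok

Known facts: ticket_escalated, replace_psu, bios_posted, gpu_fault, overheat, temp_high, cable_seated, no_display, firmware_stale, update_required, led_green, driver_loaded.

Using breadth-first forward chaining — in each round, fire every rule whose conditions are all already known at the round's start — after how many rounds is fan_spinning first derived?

[1] R5 [replace_psu ∧ temp_high ∧ update_required → disk_detected]; R8 [overheat → led_red]; R9 [driver_loaded ∧ cable_seated → power_on]; R13 [led_green ∧ no_display ∧ driver_loaded → psu_ok]. ⇒ new: disk_detected, led_red, power_on, psu_ok.
[2] R6 [power_on ∧ firmware_stale ∧ overheat → reseat_ram]; R7 [psu_ok → network_up]; R12 [disk_detected ∧ firmware_stale → ship_unit]. ⇒ new: reseat_ram, network_up, ship_unit.
[3] R2 [reseat_ram ∧ led_red → log_uploaded]; R10 [ship_unit ∧ psu_ok → boot_ok]. ⇒ new: log_uploaded, boot_ok.
[4] R3 [boot_ok → beep_code_3]. ⇒ new: beep_code_3.
[5] R4 [beep_code_3 ∧ log_uploaded → fan_spinning]. ⇒ new: fan_spinning.
fan_spinning first appears in round 5.

5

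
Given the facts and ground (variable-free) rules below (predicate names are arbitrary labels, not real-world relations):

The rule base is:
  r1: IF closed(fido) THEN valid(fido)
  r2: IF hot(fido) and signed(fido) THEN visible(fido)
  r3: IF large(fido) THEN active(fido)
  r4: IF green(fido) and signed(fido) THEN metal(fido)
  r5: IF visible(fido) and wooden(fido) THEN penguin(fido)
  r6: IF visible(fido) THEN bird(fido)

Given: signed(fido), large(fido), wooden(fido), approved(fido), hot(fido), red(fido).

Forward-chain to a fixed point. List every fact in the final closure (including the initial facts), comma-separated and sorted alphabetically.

active(fido), approved(fido), bird(fido), hot(fido), large(fido), penguin(fido), red(fido), signed(fido), visible(fido), wooden(fido)

Round 1 fires r2, r3, giving visible(fido), active(fido).
Round 2 fires r5, r6, giving penguin(fido), bird(fido).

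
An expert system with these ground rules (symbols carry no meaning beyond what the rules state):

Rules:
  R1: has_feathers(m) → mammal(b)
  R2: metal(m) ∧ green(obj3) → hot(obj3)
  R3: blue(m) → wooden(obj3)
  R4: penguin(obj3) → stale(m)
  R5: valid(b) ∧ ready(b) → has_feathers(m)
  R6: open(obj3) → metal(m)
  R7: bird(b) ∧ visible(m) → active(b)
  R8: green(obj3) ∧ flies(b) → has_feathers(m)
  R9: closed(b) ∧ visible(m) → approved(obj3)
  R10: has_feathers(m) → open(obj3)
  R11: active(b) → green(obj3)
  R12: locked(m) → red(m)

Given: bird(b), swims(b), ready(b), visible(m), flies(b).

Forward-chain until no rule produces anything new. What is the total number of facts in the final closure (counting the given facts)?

Round 1: R7 [bird(b) ∧ visible(m) → active(b)]. New: active(b).
Round 2: R11 [active(b) → green(obj3)]. New: green(obj3).
Round 3: R8 [green(obj3) ∧ flies(b) → has_feathers(m)]. New: has_feathers(m).
Round 4: R1 [has_feathers(m) → mammal(b)]; R10 [has_feathers(m) → open(obj3)]. New: mammal(b), open(obj3).
Round 5: R6 [open(obj3) → metal(m)]. New: metal(m).
Round 6: R2 [metal(m) ∧ green(obj3) → hot(obj3)]. New: hot(obj3).
Closure: {active(b), bird(b), flies(b), green(obj3), has_feathers(m), hot(obj3), mammal(b), metal(m), open(obj3), ready(b), swims(b), visible(m)} — 12 facts.

12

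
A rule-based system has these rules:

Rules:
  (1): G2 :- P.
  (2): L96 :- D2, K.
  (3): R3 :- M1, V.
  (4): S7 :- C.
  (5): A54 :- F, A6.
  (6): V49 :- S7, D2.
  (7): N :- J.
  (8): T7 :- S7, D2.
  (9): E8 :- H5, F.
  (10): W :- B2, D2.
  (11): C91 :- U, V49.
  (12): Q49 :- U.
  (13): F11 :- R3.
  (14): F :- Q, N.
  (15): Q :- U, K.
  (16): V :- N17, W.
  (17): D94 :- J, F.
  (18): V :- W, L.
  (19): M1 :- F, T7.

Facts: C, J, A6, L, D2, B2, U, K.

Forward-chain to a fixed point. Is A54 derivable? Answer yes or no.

yes

Round 1 fires (2), (4), (7), (10), (12), (15), giving L96, S7, N, W, Q49, Q.
Round 2 fires (6), (8), (14), (18), giving V49, T7, F, V.
Round 3 fires (5), (11), (17), (19), giving A54, C91, D94, M1.
Round 4 fires (3), giving R3.
Round 5 fires (13), giving F11.
A54 appears in round 3, so it is derivable.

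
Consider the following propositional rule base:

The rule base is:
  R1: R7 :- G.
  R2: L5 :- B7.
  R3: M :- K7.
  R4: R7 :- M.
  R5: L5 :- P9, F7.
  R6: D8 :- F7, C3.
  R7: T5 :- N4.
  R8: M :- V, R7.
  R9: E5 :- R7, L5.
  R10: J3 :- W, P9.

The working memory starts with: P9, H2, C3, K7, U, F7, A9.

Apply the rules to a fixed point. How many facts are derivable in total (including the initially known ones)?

12

Round 1 fires R3, R5, R6, giving M, L5, D8.
Round 2 fires R4, giving R7.
Round 3 fires R9, giving E5.
Closure: {A9, C3, D8, E5, F7, H2, K7, L5, M, P9, R7, U} — 12 facts.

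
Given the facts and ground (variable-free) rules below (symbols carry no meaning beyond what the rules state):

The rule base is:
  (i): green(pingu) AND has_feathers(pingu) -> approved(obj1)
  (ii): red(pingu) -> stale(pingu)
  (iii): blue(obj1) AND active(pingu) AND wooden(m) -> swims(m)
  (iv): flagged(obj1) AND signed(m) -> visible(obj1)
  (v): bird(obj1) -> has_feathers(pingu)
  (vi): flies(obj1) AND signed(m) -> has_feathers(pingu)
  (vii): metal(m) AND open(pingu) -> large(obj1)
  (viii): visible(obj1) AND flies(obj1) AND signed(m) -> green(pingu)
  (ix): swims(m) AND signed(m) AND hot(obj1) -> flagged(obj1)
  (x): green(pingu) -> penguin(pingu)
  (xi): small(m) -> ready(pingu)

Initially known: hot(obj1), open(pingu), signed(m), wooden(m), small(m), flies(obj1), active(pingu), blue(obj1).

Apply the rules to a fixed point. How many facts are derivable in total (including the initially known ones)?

16

[1] (iii) [blue(obj1) AND active(pingu) AND wooden(m) -> swims(m)]; (vi) [flies(obj1) AND signed(m) -> has_feathers(pingu)]; (xi) [small(m) -> ready(pingu)]. ⇒ new: swims(m), has_feathers(pingu), ready(pingu).
[2] (ix) [swims(m) AND signed(m) AND hot(obj1) -> flagged(obj1)]. ⇒ new: flagged(obj1).
[3] (iv) [flagged(obj1) AND signed(m) -> visible(obj1)]. ⇒ new: visible(obj1).
[4] (viii) [visible(obj1) AND flies(obj1) AND signed(m) -> green(pingu)]. ⇒ new: green(pingu).
[5] (i) [green(pingu) AND has_feathers(pingu) -> approved(obj1)]; (x) [green(pingu) -> penguin(pingu)]. ⇒ new: approved(obj1), penguin(pingu).
Closure: {active(pingu), approved(obj1), blue(obj1), flagged(obj1), flies(obj1), green(pingu), has_feathers(pingu), hot(obj1), open(pingu), penguin(pingu), ready(pingu), signed(m), small(m), swims(m), visible(obj1), wooden(m)} — 16 facts.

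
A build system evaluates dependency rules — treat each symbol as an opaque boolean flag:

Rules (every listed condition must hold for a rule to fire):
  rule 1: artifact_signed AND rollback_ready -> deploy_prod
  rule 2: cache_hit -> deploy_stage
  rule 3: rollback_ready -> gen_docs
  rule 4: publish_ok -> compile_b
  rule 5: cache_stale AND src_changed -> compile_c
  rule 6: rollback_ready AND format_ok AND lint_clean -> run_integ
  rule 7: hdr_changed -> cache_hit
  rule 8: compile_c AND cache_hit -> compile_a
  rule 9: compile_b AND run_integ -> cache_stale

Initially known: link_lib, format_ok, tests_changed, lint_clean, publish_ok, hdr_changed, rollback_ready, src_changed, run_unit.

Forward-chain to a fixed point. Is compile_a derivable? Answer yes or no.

yes

Round 1 — rule 3, rule 4, rule 6, rule 7, derive gen_docs, compile_b, run_integ, cache_hit.
Round 2 — rule 2, rule 9, derive deploy_stage, cache_stale.
Round 3 — rule 5, derive compile_c.
Round 4 — rule 8, derive compile_a.
compile_a appears in round 4, so it is derivable.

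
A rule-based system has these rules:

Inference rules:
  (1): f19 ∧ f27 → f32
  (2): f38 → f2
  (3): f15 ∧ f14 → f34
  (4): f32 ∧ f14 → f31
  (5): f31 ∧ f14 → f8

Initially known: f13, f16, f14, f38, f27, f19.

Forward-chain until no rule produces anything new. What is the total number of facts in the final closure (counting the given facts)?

10

Round 1 fires (1), (2), giving f32, f2.
Round 2 fires (4), giving f31.
Round 3 fires (5), giving f8.
Closure: {f13, f14, f16, f19, f2, f27, f31, f32, f38, f8} — 10 facts.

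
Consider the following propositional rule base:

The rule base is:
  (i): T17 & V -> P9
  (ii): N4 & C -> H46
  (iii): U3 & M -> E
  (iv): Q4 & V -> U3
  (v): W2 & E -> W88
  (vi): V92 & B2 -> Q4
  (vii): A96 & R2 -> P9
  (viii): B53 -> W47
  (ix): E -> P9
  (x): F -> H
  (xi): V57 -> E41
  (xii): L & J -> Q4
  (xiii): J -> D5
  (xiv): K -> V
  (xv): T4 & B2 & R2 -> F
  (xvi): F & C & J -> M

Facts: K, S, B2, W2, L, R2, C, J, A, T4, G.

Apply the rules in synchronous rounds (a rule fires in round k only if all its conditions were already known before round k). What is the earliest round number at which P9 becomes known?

Round 1 — (xii), (xiii), (xiv), (xv), derive Q4, D5, V, F.
Round 2 — (iv), (x), (xvi), derive U3, H, M.
Round 3 — (iii), derive E.
Round 4 — (v), (ix), derive W88, P9.
P9 first appears in round 4.

4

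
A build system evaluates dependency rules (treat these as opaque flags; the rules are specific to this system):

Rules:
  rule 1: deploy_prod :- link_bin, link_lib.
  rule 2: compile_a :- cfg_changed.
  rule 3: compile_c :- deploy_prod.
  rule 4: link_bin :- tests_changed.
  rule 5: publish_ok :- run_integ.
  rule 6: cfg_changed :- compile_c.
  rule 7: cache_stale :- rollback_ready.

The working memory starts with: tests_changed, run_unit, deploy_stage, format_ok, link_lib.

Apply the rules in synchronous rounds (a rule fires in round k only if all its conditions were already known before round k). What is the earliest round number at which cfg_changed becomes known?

4

[1] rule 4 [link_bin :- tests_changed.]. ⇒ new: link_bin.
[2] rule 1 [deploy_prod :- link_bin, link_lib.]. ⇒ new: deploy_prod.
[3] rule 3 [compile_c :- deploy_prod.]. ⇒ new: compile_c.
[4] rule 6 [cfg_changed :- compile_c.]. ⇒ new: cfg_changed.
cfg_changed first appears in round 4.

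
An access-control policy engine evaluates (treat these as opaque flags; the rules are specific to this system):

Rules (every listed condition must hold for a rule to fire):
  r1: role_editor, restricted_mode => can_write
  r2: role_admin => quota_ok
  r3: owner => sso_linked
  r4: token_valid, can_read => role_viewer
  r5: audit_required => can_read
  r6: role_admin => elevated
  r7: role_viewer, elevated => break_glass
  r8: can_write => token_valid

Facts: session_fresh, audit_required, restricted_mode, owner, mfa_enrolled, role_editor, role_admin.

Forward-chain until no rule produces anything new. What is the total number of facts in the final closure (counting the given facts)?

15

Round 1 fires r1, r2, r3, r5, r6, giving can_write, quota_ok, sso_linked, can_read, elevated.
Round 2 fires r8, giving token_valid.
Round 3 fires r4, giving role_viewer.
Round 4 fires r7, giving break_glass.
Closure: {audit_required, break_glass, can_read, can_write, elevated, mfa_enrolled, owner, quota_ok, restricted_mode, role_admin, role_editor, role_viewer, session_fresh, sso_linked, token_valid} — 15 facts.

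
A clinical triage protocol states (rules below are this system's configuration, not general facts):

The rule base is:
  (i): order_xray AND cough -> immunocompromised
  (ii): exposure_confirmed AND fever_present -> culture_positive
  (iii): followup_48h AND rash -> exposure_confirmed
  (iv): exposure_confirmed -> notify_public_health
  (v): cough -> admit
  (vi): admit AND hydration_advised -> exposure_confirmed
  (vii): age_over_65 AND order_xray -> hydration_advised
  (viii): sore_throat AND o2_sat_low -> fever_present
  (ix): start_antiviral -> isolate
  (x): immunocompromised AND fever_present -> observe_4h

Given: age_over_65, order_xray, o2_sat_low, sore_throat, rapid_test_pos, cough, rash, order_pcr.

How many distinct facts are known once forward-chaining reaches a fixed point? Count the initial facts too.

16

Round 1 fires (i), (v), (vii), (viii), giving immunocompromised, admit, hydration_advised, fever_present.
Round 2 fires (vi), (x), giving exposure_confirmed, observe_4h.
Round 3 fires (ii), (iv), giving culture_positive, notify_public_health.
Closure: {admit, age_over_65, cough, culture_positive, exposure_confirmed, fever_present, hydration_advised, immunocompromised, notify_public_health, o2_sat_low, observe_4h, order_pcr, order_xray, rapid_test_pos, rash, sore_throat} — 16 facts.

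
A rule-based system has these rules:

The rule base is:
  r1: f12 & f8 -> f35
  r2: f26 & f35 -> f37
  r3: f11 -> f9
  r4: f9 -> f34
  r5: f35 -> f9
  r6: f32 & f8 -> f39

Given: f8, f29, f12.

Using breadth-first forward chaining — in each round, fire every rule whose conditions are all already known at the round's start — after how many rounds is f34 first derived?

3

Round 1: r1 [f12 & f8 -> f35]. New: f35.
Round 2: r5 [f35 -> f9]. New: f9.
Round 3: r4 [f9 -> f34]. New: f34.
f34 first appears in round 3.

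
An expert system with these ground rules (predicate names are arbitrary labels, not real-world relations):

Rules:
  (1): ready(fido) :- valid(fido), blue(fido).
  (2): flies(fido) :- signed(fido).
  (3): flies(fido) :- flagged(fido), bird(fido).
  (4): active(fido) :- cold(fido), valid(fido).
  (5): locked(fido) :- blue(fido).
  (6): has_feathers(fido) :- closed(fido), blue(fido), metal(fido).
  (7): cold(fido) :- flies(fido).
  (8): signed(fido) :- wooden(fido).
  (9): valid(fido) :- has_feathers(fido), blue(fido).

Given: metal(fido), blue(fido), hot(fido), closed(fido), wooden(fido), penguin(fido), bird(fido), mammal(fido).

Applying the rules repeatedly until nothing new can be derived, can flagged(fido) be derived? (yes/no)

no

Round 1 fires (5), (6), (8), giving locked(fido), has_feathers(fido), signed(fido).
Round 2 fires (2), (9), giving flies(fido), valid(fido).
Round 3 fires (1), (7), giving ready(fido), cold(fido).
Round 4 fires (4), giving active(fido).
Fixed point reached. No rule has flagged(fido) as a consequent, and it is not given.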